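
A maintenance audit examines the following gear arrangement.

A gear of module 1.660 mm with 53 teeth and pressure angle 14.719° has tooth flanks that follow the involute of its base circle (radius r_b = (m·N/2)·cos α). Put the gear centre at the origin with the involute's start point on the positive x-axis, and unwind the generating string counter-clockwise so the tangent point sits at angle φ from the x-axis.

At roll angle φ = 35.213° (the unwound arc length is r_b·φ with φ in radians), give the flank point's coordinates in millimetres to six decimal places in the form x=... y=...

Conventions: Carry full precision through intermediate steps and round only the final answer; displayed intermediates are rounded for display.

class = single-mesh tooth geometry [base-circle involute, m = 1.660, 53T]
pitch radius r_p = m·N/2 = 1.660·53/2 = 43.990000
base radius r_b = r_p·cos α = 43.990000·cos 14.719° = 42.546404
roll angle φ = 35.213° = 0.61458279 rad
x = r_b·(cos φ + φ·sin φ) = 49.838578
y = r_b·(sin φ − φ·cos φ) = 3.169490

x=49.838578 y=3.169490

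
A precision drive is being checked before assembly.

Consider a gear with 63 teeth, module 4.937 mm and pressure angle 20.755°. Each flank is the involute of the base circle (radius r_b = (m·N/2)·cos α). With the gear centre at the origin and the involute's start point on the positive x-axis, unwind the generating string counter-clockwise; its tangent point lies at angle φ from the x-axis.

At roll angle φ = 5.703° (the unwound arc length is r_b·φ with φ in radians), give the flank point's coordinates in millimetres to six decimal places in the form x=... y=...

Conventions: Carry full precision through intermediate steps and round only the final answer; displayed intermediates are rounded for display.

recognized (one wheel, involute flank): single-mesh tooth geometry, m = 4.937, N = 63
pitch radius r_p = m·N/2 = 4.937·63/2 = 155.515500
base radius r_b = r_p·cos α = 155.515500·cos 20.755° = 145.423211
roll angle φ = 5.703° = 0.09953613 rad
x = r_b·(cos φ + φ·sin φ) = 146.141814
y = r_b·(sin φ − φ·cos φ) = 0.047756

x=146.141814 y=0.047756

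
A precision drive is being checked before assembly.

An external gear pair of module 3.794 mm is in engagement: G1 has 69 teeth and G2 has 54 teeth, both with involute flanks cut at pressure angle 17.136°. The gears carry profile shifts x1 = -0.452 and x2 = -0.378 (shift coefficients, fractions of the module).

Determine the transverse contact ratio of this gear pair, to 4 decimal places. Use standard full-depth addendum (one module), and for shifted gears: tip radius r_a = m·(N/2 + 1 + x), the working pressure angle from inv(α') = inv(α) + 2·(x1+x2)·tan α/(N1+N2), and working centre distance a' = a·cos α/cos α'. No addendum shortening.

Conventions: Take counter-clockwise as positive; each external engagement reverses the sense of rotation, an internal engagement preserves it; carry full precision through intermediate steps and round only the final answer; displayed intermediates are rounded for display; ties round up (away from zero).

single-mesh involute tooth geometry (69T engaging 54T at module 3.794)
base radii: r_b1 = 125.082408, r_b2 = 97.890580
tip radii: r_a1 = 132.972112, r_a2 = 104.797868
inv(α') = inv(17.136°) + 2·(-0.452-0.378)·tan α/(69+54) = 0.00508729  ⇒  α' = 14.09644°
a' = a·cos α / cos α' = 233.3310·cos 17.136°/cos 14.09644° = 229.895802
action lengths: √(r_a1²−r_b1²) = 45.121767, √(r_a2²−r_b2²) = 37.416941
base pitch p_b = π·m·cos α = 11.390086
CR = (45.121767 + 37.416941 − 229.895802·sin 14.09644°)/11.390086 = 2.330668
contact ratio ≈ 2.3307

2.3307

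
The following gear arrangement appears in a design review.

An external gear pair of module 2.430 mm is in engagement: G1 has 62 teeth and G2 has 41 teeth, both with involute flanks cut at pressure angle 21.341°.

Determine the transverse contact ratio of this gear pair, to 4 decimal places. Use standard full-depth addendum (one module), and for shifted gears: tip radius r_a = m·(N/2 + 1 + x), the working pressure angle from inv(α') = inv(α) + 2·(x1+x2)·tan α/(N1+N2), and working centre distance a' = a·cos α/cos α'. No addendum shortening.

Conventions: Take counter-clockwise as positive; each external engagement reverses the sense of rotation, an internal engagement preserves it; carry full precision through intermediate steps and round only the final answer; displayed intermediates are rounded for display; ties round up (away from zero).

recognized (one external pair, fixed centres): single-mesh tooth geometry, m = 2.430, N1 = 62, N2 = 41
base radii: r_b1 = 70.164701, r_b2 = 46.399238
tip radii: r_a1 = 77.760000, r_a2 = 52.245000
no profile shift: α' = α, a' = a
action lengths: √(r_a1²−r_b1²) = 33.519134, √(r_a2²−r_b2²) = 24.013554
base pitch p_b = π·m·cos α = 7.110610
CR = (33.519134 + 24.013554 − 125.145000·sin 21.34100°)/7.110610 = 1.686239
contact ratio ≈ 1.6862

1.6862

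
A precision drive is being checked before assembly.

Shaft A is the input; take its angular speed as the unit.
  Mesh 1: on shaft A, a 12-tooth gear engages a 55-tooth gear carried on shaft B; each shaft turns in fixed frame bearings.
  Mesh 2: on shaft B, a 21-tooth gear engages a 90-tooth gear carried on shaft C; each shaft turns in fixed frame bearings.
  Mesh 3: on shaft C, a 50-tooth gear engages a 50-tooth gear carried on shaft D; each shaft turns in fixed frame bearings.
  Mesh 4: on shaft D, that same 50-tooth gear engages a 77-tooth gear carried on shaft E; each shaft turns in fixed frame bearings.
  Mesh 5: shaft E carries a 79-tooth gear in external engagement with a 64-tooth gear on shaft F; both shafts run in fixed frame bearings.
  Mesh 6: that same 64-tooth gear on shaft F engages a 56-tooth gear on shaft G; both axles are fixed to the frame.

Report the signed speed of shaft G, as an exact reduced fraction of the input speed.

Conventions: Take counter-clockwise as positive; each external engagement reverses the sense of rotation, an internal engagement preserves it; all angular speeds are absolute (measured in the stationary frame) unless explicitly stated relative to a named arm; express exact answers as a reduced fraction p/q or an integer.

6-mesh fixed-axis compound train (all bearings frame-fixed)
mesh 1 [12T→55T]: |ω|/ω_in = 1×12/55 = 12/55, sense flips to −
mesh 2 [21T→90T]: |ω|/ω_in = (12/55)×21/90 = 14/275, sense flips to +
mesh 3 [50T→50T]: |ω|/ω_in = (14/275)×50/50 = 14/275, sense flips to −
mesh 4 [50T→77T]: |ω|/ω_in = (14/275)×50/77 = 4/121, sense flips to +
mesh 5 [79T→64T]: |ω|/ω_in = (4/121)×79/64 = 79/1936, sense flips to −
mesh 6 [64T→56T]: |ω|/ω_in = (79/1936)×64/56 = 79/1694, sense flips to +
signed output speed (× input speed) = 79/1694

79/1694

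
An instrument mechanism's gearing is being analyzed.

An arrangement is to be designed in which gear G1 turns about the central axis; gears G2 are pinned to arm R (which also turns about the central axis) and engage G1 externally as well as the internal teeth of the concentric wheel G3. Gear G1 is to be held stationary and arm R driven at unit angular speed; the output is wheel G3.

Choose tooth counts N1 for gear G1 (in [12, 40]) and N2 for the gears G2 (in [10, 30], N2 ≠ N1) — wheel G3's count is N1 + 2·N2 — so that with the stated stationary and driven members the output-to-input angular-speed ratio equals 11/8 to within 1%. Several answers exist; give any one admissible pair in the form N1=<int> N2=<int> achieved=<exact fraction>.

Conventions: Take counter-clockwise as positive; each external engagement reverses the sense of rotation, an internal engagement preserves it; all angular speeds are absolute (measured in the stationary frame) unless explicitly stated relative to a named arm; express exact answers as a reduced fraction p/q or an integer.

design class (target 11/8): planetary set
Willis with ω_sun = 0: ω_ring/ω_arm = (N1+N3)/N3; set equal to 11/8  ⇒  N3/N1 = 1/(11/8 − 1) = 8/3
N3 = N1 + 2·N2  ⇒  N2/N1 = (N3/N1 − 1)/2 = (8/3 − 1)/2 = 5/6
smallest multiple with N1 ≥ 12 and N2 ≥ 10: k = 2  ⇒  N1 = 2·6 = 12, N2 = 2·5 = 10 (N1 ≤ 40, N2 ≤ 30, N2 ≠ N1 ✓), N3 = 12 + 2·10 = 32
check: (N1+N3)/N3 with N1 = 12, N3 = 32 gives 11/8; |achieved − target| = 0 ≤ 11/800 ✓

N1=12 N2=10 achieved=11/8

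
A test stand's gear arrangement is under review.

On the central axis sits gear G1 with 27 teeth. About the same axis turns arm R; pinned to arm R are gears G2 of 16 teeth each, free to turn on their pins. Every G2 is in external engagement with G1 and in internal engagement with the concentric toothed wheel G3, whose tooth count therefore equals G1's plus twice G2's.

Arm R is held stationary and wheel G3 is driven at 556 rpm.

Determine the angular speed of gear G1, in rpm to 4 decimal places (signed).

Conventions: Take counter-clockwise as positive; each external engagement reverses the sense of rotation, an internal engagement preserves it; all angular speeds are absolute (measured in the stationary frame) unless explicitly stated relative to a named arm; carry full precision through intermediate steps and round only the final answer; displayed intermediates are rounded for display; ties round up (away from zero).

class = planetary set [G3 = 27+2·16 = 59; Willis about the carrier]
normalise by the input: solve with ω_ring = 1, then scale by 556 rpm
ring teeth: 27 + 2·16 = 59
27(ω_sun−ω_arm) = −59(ω_ring−ω_arm),  ω_arm = 0, ω_ring = 1
ω_sun = 0 − (59/27)(1−0) = -59/27
scale: ω_sun = -59/27 × 556 rpm = -1214.9630 rpm

-1214.9630 rpm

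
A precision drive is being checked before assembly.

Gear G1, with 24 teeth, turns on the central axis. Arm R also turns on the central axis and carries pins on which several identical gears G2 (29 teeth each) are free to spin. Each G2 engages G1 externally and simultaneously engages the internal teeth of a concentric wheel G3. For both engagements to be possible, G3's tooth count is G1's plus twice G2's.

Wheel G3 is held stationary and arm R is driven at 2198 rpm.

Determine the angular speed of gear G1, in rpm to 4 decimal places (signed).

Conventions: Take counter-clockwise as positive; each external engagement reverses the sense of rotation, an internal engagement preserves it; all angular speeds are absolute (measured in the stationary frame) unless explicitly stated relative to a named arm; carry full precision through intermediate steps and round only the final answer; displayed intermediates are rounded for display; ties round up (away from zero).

recognized (axles ride arm R): planetary set, 24/29/82 teeth
normalise by the input: solve with ω_arm = 1, then scale by 2198 rpm
ring teeth: 24 + 2·29 = 82
24(ω_sun−ω_arm) = −82(ω_ring−ω_arm),  ω_ring = 0, ω_arm = 1
ω_sun = 1 − (82/24)(0−1) = 53/12
scale: ω_sun = 53/12 × 2198 rpm = +9707.8333 rpm

+9707.8333 rpm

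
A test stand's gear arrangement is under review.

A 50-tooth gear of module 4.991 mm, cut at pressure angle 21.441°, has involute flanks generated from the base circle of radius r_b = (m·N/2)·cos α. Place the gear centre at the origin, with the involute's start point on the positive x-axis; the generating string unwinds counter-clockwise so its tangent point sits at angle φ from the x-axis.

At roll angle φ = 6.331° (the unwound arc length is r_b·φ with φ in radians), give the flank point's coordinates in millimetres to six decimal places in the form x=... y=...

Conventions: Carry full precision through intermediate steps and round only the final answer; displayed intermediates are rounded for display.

single-mesh involute tooth geometry (50T wheel at module 4.991)
pitch radius r_p = m·N/2 = 4.991·50/2 = 124.775000
base radius r_b = r_p·cos α = 124.775000·cos 21.441° = 116.139881
roll angle φ = 6.331° = 0.11049679 rad
x = r_b·(cos φ + φ·sin φ) = 116.846726
y = r_b·(sin φ − φ·cos φ) = 0.052165

x=116.846726 y=0.052165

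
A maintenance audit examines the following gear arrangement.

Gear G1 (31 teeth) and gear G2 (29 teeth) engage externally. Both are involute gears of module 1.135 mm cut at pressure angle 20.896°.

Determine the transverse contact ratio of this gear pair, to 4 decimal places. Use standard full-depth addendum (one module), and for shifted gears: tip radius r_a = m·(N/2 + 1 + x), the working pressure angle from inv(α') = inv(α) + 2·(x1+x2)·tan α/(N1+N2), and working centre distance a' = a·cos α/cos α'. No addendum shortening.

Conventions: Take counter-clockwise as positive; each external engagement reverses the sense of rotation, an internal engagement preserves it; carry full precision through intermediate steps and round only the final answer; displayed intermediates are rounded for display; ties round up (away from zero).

single-mesh involute tooth geometry (31T engaging 29T at module 1.135)
base radii: r_b1 = 16.435430, r_b2 = 15.375080
tip radii: r_a1 = 18.727500, r_a2 = 17.592500
no profile shift: α' = α, a' = a
action lengths: √(r_a1²−r_b1²) = 8.977521, √(r_a2²−r_b2²) = 8.550028
base pitch p_b = π·m·cos α = 3.331189
CR = (8.977521 + 8.550028 − 34.050000·sin 20.89600°)/3.331189 = 1.615892
contact ratio ≈ 1.6159

1.6159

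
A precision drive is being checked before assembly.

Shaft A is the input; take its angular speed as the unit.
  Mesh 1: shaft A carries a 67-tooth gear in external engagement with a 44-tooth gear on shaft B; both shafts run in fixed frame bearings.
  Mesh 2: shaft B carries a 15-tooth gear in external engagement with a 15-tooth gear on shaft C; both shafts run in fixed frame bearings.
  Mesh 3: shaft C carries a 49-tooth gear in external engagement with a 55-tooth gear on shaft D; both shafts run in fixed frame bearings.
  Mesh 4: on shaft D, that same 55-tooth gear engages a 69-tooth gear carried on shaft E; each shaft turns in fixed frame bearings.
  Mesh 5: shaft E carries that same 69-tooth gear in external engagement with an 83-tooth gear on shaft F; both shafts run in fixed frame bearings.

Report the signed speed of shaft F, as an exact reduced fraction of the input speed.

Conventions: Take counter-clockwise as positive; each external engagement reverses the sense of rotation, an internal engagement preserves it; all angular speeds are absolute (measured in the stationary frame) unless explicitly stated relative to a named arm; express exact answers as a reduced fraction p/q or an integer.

-3283/3652

5-mesh fixed-axis compound train (all bearings frame-fixed)
mesh 1 [67T→44T]: |ω|/ω_in = 1×67/44 = 67/44, sense flips to −
mesh 2 [15T→15T]: |ω|/ω_in = (67/44)×15/15 = 67/44, sense flips to +
mesh 3 [49T→55T]: |ω|/ω_in = (67/44)×49/55 = 3283/2420, sense flips to −
mesh 4 [55T→69T]: |ω|/ω_in = (3283/2420)×55/69 = 3283/3036, sense flips to +
mesh 5 [69T→83T]: |ω|/ω_in = (3283/3036)×69/83 = 3283/3652, sense flips to −
signed output speed (× input speed) = -3283/3652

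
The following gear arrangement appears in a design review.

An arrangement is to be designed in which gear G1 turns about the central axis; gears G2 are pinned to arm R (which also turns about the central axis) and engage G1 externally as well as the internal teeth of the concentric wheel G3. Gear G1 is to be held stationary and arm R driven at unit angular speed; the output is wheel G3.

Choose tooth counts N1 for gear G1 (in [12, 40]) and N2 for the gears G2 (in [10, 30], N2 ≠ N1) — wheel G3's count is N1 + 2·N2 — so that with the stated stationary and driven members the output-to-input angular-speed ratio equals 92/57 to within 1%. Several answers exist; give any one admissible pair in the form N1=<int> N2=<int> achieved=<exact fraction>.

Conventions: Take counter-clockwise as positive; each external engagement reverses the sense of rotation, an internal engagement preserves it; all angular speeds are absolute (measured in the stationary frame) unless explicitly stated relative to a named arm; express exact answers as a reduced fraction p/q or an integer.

topology: planetary set — design target 92/57, arm = carrier (Willis)
Willis with ω_sun = 0: ω_ring/ω_arm = (N1+N3)/N3; set equal to 92/57  ⇒  N3/N1 = 1/(92/57 − 1) = 57/35
N3 = N1 + 2·N2  ⇒  N2/N1 = (N3/N1 − 1)/2 = (57/35 − 1)/2 = 11/35
smallest multiple with N1 ≥ 12 and N2 ≥ 10: k = 1  ⇒  N1 = 1·35 = 35, N2 = 1·11 = 11 (N1 ≤ 40, N2 ≤ 30, N2 ≠ N1 ✓), N3 = 35 + 2·11 = 57
check: (N1+N3)/N3 with N1 = 35, N3 = 57 gives 92/57; |achieved − target| = 0 ≤ 23/1425 ✓

N1=35 N2=11 achieved=92/57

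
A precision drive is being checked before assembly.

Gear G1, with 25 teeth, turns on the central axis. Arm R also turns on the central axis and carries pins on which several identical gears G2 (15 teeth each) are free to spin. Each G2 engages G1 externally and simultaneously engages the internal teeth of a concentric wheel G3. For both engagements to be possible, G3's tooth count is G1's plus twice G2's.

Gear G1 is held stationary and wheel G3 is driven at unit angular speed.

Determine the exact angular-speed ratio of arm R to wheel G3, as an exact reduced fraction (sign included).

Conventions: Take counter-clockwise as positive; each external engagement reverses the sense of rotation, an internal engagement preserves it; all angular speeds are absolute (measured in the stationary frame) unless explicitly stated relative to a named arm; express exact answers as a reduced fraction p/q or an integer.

class = planetary set [G3 = 25+2·15 = 55; Willis about the carrier]
ring teeth: 25 + 2·15 = 55
25(ω_sun−ω_arm) = −55(ω_ring−ω_arm),  ω_sun = 0, ω_ring = 1
25(0−ω_arm) = −55(1−ω_arm)  ⇒  80·ω_arm = 55  ⇒  ω_arm = 11/16
ω_out/ω_in = 11/16

11/16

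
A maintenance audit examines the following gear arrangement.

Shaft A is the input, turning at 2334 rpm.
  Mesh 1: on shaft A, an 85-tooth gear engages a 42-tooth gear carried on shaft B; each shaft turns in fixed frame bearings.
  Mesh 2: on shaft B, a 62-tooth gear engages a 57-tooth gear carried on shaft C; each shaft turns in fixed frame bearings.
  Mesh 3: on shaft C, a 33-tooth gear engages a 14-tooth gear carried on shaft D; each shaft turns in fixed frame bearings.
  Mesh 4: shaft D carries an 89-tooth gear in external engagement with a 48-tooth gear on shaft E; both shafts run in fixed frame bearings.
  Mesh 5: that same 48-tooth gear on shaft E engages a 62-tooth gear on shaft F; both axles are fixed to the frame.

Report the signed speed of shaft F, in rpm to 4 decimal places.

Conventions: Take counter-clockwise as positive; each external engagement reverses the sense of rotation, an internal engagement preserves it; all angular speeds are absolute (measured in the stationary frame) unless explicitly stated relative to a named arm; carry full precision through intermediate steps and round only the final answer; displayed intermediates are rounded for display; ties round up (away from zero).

recognized (6 fixed axles, 5 meshes): fixed-axis compound train
mesh 1 [85T→42T]: ω = 2334.0000×85/42 = 4723.5714 rpm, sense flips to −
mesh 2 [62T→57T]: ω = 4723.5714×62/57 = 5137.9198 rpm, sense flips to +
mesh 3 [33T→14T]: ω = 5137.9198×33/14 = 12110.8110 rpm, sense flips to −
mesh 4 [89T→48T]: ω = 12110.8110×89/48 = 22455.4620 rpm, sense flips to +
mesh 5 [48T→62T]: ω = 22455.4620×48/62 = 17384.8738 rpm, sense flips to −
signed output speed = -17384.8738 rpm

-17384.8738 rpm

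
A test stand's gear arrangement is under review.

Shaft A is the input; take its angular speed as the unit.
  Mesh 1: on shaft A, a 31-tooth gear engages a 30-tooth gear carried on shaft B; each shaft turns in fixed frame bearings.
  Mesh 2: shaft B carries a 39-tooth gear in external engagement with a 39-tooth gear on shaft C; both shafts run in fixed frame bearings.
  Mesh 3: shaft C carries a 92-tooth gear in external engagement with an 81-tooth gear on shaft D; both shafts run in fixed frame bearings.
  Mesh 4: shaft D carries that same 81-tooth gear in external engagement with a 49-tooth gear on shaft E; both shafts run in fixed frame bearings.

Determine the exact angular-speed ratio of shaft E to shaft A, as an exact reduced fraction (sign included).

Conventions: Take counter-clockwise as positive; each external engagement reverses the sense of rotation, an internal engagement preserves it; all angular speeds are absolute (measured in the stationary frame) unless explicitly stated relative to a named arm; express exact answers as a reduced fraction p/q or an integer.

1426/735

class = fixed-axis compound train [4 meshes; 4 ratios multiply, 4 sense flips]
mesh 1 [31T→30T]: running ratio 31/30, sense −
mesh 2 [39T→39T]: running ratio 31/30, sense +
mesh 3 [92T→81T]: running ratio 1426/1215, sense −
mesh 4 [81T→49T]: running ratio 1426/735, sense +
ω_out/ω_in = 1426/735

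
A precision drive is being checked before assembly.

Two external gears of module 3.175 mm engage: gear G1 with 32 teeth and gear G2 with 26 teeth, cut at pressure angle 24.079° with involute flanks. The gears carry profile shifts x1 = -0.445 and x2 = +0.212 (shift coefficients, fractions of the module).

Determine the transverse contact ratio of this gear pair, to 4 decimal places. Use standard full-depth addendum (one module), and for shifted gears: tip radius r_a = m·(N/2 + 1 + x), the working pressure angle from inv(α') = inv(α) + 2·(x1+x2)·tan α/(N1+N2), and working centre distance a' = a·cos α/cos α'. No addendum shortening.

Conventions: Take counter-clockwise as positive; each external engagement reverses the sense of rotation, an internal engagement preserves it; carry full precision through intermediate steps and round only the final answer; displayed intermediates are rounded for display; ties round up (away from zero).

1.5241

recognized (one external pair, fixed centres): single-mesh tooth geometry, m = 3.175, N1 = 32, N2 = 26
base radii: r_b1 = 46.379576, r_b2 = 37.683405
tip radii: r_a1 = 52.562125, r_a2 = 45.123100
inv(α') = inv(24.079°) + 2·(-0.445+0.212)·tan α/(32+26) = 0.02303354  ⇒  α' = 22.99505°
a' = a·cos α / cos α' = 92.0750·cos 24.079°/cos 22.99505° = 91.319346
action lengths: √(r_a1²−r_b1²) = 24.732811, √(r_a2²−r_b2²) = 24.820458
base pitch p_b = π·m·cos α = 9.106608
CR = (24.732811 + 24.820458 − 91.319346·sin 22.99505°)/9.106608 = 1.524082
contact ratio ≈ 1.5241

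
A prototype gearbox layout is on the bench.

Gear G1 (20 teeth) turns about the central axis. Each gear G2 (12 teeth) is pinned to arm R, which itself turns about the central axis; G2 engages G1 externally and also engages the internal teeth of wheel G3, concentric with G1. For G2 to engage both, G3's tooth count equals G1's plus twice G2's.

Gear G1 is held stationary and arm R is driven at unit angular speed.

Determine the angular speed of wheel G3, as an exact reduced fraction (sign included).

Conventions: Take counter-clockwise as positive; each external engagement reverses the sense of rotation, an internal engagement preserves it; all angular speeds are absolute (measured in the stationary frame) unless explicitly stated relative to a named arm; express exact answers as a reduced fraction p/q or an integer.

16/11

class = planetary set [G3 = 20+2·12 = 44; Willis about the carrier]
ring teeth: 20 + 2·12 = 44
20(ω_sun−ω_arm) = −44(ω_ring−ω_arm),  ω_sun = 0, ω_arm = 1
ω_ring = 1 − (20/44)(0−1) = 16/11
exact speed ratio = 16/11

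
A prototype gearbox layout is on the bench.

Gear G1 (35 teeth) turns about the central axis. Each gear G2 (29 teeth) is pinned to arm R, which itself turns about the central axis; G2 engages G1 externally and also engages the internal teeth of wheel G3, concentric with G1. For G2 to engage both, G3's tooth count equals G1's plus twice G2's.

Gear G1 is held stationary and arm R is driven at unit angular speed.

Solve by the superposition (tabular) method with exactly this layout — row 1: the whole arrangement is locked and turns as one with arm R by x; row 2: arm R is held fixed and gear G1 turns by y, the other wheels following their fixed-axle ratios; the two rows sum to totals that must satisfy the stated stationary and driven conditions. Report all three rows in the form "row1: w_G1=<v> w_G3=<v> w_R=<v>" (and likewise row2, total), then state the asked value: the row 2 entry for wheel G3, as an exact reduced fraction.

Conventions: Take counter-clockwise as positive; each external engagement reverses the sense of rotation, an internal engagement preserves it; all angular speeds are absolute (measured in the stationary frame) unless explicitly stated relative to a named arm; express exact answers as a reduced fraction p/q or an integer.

topology: planetary set — G1 35T / G2 29T / G3 93T, arm = carrier (Willis)
row 1 (train locked, turned with arm): all members turn x
row 2 (arm held, sun turns y): ω_ring = −(35/93)·y, ω_arm = 0
boundary: total ω_sun = x + y = 0 and total ω_arm = x = 1  ⇒  y = -1, x = 1
row 2 ring = −(35/93)·(-1) = 35/93
totals (row 1 + row 2): sun 1 + (-1) = 0, ring 1 + 35/93 = 128/93, arm 1 + 0 = 1
asked cell (row2, ring) = 35/93

row1: w_G1=1 w_G3=1 w_R=1
row2: w_G1=-1 w_G3=35/93 w_R=0
total: w_G1=0 w_G3=128/93 w_R=1
asked value: 35/93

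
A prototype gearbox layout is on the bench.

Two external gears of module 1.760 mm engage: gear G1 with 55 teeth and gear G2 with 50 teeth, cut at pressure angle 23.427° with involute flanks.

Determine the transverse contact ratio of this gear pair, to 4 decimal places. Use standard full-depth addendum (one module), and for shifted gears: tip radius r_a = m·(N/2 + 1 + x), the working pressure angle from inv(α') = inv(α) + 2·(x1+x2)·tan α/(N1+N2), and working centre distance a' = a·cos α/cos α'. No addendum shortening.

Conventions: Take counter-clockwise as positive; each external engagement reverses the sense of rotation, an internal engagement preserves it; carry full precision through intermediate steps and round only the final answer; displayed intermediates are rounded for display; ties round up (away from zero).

recognized (one external pair, fixed centres): single-mesh tooth geometry, m = 1.760, N1 = 55, N2 = 50
base radii: r_b1 = 44.410261, r_b2 = 40.372964
tip radii: r_a1 = 50.160000, r_a2 = 45.760000
no profile shift: α' = α, a' = a
action lengths: √(r_a1²−r_b1²) = 23.318541, √(r_a2²−r_b2²) = 21.540691
base pitch p_b = π·m·cos α = 5.073416
CR = (23.318541 + 21.540691 − 92.400000·sin 23.42700°)/5.073416 = 1.601053
contact ratio ≈ 1.6011

1.6011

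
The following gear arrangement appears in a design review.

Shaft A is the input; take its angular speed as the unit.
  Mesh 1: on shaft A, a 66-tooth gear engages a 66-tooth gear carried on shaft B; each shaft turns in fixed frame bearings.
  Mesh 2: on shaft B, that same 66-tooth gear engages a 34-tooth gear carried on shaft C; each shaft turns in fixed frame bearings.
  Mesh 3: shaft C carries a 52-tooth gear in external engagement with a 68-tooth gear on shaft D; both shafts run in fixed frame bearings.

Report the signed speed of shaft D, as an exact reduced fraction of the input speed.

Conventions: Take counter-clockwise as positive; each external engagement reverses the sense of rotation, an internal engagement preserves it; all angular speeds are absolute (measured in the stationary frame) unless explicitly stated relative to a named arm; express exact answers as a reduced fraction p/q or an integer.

-429/289

3-mesh fixed-axis compound train (all bearings frame-fixed)
mesh 1 [66T→66T]: |ω|/ω_in = 1×66/66 = 1, sense flips to −
mesh 2 [66T→34T]: |ω|/ω_in = 1×66/34 = 33/17, sense flips to +
mesh 3 [52T→68T]: |ω|/ω_in = (33/17)×52/68 = 429/289, sense flips to −
signed output speed (× input speed) = -429/289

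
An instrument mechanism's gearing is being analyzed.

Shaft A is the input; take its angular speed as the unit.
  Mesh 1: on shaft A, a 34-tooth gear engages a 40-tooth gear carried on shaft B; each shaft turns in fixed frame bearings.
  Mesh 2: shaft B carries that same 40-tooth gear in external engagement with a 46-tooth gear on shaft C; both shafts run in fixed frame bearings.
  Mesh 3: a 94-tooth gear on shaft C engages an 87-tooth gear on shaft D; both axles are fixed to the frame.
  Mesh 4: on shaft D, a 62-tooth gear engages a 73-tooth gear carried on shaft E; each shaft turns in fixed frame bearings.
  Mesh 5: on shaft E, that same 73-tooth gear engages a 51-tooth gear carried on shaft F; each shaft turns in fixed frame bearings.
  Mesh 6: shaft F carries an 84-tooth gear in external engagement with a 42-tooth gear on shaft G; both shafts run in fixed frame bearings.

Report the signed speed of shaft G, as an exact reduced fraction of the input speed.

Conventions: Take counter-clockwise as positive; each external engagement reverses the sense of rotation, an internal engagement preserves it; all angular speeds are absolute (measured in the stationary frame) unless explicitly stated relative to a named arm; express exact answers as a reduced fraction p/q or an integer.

6-mesh fixed-axis compound train (all bearings frame-fixed)
mesh 1 [34T→40T]: |ω|/ω_in = 1×34/40 = 17/20, sense flips to −
mesh 2 [40T→46T]: |ω|/ω_in = (17/20)×40/46 = 17/23, sense flips to +
mesh 3 [94T→87T]: |ω|/ω_in = (17/23)×94/87 = 1598/2001, sense flips to −
mesh 4 [62T→73T]: |ω|/ω_in = (1598/2001)×62/73 = 99076/146073, sense flips to +
mesh 5 [73T→51T]: |ω|/ω_in = (99076/146073)×73/51 = 5828/6003, sense flips to −
mesh 6 [84T→42T]: |ω|/ω_in = (5828/6003)×84/42 = 11656/6003, sense flips to +
signed output speed (× input speed) = 11656/6003

11656/6003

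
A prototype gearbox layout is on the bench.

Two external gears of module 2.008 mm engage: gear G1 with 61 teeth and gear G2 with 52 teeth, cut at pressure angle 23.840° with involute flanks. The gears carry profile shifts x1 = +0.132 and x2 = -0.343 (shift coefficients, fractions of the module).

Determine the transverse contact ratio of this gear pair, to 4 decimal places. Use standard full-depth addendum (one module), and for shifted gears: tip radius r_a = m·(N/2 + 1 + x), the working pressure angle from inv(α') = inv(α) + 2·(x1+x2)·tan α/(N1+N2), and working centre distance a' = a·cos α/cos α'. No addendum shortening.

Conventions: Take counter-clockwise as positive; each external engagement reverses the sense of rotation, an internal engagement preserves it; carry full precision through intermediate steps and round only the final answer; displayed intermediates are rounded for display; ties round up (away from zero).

single-mesh involute tooth geometry (61T engaging 52T at module 2.008)
base radii: r_b1 = 56.018522, r_b2 = 47.753494
tip radii: r_a1 = 63.517056, r_a2 = 53.527256
inv(α') = inv(23.840°) + 2·(+0.132-0.343)·tan α/(61+52) = 0.02415002  ⇒  α' = 23.34430°
a' = a·cos α / cos α' = 113.4520·cos 23.840°/cos 23.34430° = 113.024137
action lengths: √(r_a1²−r_b1²) = 29.938964, √(r_a2²−r_b2²) = 24.182037
base pitch p_b = π·m·cos α = 5.770078
CR = (29.938964 + 24.182037 − 113.024137·sin 23.34430°)/5.770078 = 1.617755
contact ratio ≈ 1.6178

1.6178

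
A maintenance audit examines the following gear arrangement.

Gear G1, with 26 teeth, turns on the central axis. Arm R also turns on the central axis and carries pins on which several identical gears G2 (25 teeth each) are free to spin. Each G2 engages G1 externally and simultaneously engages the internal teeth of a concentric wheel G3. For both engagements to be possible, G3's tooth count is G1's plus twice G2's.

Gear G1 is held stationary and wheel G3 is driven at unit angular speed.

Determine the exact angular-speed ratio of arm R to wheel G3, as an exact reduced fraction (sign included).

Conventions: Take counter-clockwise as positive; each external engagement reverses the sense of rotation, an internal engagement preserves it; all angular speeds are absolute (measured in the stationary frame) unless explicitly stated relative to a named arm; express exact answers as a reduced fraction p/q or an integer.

recognized (axles ride arm R): planetary set, 26/25/76 teeth
ring teeth: 26 + 2·25 = 76
26(ω_sun−ω_arm) = −76(ω_ring−ω_arm),  ω_sun = 0, ω_ring = 1
26(0−ω_arm) = −76(1−ω_arm)  ⇒  102·ω_arm = 76  ⇒  ω_arm = 38/51
ω_out/ω_in = 38/51

38/51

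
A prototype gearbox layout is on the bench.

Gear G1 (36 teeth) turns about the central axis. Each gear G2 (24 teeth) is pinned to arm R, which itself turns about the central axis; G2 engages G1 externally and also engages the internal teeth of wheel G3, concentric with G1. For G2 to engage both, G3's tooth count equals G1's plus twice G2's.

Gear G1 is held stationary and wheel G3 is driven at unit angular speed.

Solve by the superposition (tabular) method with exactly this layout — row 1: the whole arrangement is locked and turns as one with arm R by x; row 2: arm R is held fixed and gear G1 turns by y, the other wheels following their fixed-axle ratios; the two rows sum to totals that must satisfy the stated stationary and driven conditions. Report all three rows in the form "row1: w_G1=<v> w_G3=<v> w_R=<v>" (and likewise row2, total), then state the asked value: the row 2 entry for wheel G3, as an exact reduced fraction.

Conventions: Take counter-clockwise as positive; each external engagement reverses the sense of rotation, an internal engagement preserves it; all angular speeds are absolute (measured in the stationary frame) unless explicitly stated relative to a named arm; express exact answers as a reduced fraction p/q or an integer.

planetary set (36T centre, 24T on arm, 84T internal) — Willis relation
row 1: whole set turns with the arm by x
row 2: sun turns y, ring = −(36/84)·y, arm 0
boundary: total ω_sun = x + y = 0 and total ω_ring = x − (36/84)·y = 1  ⇒  y = -7/10, x = 7/10
row 2 ring = −(36/84)·(-7/10) = 3/10
totals (row 1 + row 2): sun 7/10 + (-7/10) = 0, ring 7/10 + 3/10 = 1, arm 7/10 + 0 = 7/10
asked cell (row2, ring) = 3/10

row1: w_G1=7/10 w_G3=7/10 w_R=7/10
row2: w_G1=-7/10 w_G3=3/10 w_R=0
total: w_G1=0 w_G3=1 w_R=7/10
asked value: 3/10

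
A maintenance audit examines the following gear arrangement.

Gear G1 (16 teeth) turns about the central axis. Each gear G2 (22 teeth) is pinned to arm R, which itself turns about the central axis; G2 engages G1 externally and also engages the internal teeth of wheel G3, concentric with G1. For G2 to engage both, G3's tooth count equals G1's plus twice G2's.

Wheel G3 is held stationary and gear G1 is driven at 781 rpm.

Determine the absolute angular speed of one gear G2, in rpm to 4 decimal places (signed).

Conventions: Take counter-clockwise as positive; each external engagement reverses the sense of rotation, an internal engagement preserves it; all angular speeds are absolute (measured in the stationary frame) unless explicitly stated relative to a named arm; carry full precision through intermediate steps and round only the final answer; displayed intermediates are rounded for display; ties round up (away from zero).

class = planetary set [G3 = 16+2·22 = 60; Willis about the carrier]
normalise by the input: solve with ω_sun = 1, then scale by 781 rpm
ring teeth: 16 + 2·22 = 60
16(ω_sun−ω_arm) = −60(ω_ring−ω_arm),  ω_ring = 0, ω_sun = 1
16(1−ω_arm) = −60(0−ω_arm)  ⇒  76·ω_arm = 16  ⇒  ω_arm = 4/19
sun–planet mesh: 16·(1−4/19) = −22·(ω_p−ω_arm)  ⇒  ω_p−ω_arm = -120/209
ω_p = 4/19 − 120/209 = -4/11
scale: ω_p = -4/11 × 781 rpm = -284.0000 rpm

-284.0000 rpm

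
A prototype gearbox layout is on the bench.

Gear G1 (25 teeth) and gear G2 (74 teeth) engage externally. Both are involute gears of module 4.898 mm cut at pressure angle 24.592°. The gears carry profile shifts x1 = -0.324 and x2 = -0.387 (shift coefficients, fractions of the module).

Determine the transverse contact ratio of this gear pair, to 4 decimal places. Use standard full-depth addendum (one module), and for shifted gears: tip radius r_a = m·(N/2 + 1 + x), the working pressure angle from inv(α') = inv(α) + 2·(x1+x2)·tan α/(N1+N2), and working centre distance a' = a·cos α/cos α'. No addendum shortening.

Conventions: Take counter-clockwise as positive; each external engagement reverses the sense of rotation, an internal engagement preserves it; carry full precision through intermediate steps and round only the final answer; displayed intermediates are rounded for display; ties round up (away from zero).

1.6544

recognized (one external pair, fixed centres): single-mesh tooth geometry, m = 4.898, N1 = 25, N2 = 74
base radii: r_b1 = 55.671539, r_b2 = 164.787755
tip radii: r_a1 = 64.536048, r_a2 = 184.228474
inv(α') = inv(24.592°) + 2·(-0.324-0.387)·tan α/(25+74) = 0.02188173  ⇒  α' = 22.62191°
a' = a·cos α / cos α' = 242.4510·cos 24.592°/cos 22.62191° = 238.834447
action lengths: √(r_a1²−r_b1²) = 32.643242, √(r_a2²−r_b2²) = 82.371879
base pitch p_b = π·m·cos α = 13.991784
CR = (32.643242 + 82.371879 − 238.834447·sin 22.62191°)/13.991784 = 1.654390
contact ratio ≈ 1.6544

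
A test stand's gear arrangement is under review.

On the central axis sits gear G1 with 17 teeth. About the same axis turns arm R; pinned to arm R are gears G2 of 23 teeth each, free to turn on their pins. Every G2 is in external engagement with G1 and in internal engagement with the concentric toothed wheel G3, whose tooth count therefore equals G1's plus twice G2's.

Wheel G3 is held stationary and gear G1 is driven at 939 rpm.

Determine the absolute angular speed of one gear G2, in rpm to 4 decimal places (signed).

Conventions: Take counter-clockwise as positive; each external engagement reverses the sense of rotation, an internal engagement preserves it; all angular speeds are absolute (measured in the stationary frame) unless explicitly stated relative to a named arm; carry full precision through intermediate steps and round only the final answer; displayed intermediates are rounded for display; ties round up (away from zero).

-347.0217 rpm

topology: planetary set — G1 17T / G2 23T / G3 63T, arm = carrier (Willis)
normalise by the input: solve with ω_sun = 1, then scale by 939 rpm
ring teeth: 17 + 2·23 = 63
17(ω_sun−ω_arm) = −63(ω_ring−ω_arm),  ω_ring = 0, ω_sun = 1
17(1−ω_arm) = −63(0−ω_arm)  ⇒  80·ω_arm = 17  ⇒  ω_arm = 17/80
sun–planet mesh: 17·(1−17/80) = −23·(ω_p−ω_arm)  ⇒  ω_p−ω_arm = -1071/1840
ω_p = 17/80 − 1071/1840 = -17/46
scale: ω_p = -17/46 × 939 rpm = -347.0217 rpm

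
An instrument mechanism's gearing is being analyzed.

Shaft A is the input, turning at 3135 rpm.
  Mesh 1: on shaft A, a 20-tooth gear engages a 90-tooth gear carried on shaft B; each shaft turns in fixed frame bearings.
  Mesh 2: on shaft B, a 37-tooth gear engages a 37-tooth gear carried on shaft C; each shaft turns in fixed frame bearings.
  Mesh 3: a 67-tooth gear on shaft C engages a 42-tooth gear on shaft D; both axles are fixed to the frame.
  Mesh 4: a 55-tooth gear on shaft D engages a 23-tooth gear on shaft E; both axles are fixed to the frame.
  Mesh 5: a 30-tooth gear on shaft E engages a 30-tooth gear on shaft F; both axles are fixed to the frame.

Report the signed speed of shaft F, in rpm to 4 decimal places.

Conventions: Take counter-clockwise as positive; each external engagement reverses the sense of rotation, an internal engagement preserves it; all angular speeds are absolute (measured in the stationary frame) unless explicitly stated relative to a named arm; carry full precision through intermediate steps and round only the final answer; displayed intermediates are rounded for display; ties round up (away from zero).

-2657.5742 rpm

class = fixed-axis compound train [5 meshes; 5 ratios multiply, 5 sense flips]
mesh 1 [20T→90T]: ω = 3135.0000×20/90 = 696.6667 rpm, sense flips to −
mesh 2 [37T→37T]: ω = 696.6667×37/37 = 696.6667 rpm, sense flips to +
mesh 3 [67T→42T]: ω = 696.6667×67/42 = 1111.3492 rpm, sense flips to −
mesh 4 [55T→23T]: ω = 1111.3492×55/23 = 2657.5742 rpm, sense flips to +
mesh 5 [30T→30T]: ω = 2657.5742×30/30 = 2657.5742 rpm, sense flips to −
signed output speed = -2657.5742 rpm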